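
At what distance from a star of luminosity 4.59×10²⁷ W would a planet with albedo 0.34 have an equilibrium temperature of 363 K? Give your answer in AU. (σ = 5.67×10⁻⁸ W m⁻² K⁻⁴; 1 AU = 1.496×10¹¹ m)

d ≈ 1.65 AU

From T_eq⁴ = L(1−A)/(16πσd²): d = √[L(1−A)/(16πσT_eq⁴)].
d = √[4.59×10²⁷ × 0.66 / (16π × 5.67×10⁻⁸ × (363)⁴)] = 2.47×10¹¹ m = 1.65 AU.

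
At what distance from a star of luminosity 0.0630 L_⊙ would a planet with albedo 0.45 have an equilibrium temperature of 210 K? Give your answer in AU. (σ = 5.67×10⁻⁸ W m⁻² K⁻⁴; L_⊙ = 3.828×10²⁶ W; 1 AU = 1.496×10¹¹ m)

L = 0.0630 × 3.828×10²⁶ = 2.41×10²⁵ W.
From T_eq⁴ = L(1−A)/(16πσd²): d = √[L(1−A)/(16πσT_eq⁴)].
d = √[2.41×10²⁵ × 0.55 / (16π × 5.67×10⁻⁸ × (210)⁴)] = 4.89×10¹⁰ m = 0.327 AU.

d ≈ 0.327 AU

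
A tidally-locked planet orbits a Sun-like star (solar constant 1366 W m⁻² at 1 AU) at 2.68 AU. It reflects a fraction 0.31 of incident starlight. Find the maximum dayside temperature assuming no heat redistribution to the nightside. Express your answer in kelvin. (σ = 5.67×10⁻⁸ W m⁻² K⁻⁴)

Flux at 2.68 AU: S = 1366/2.68² = 190 W m⁻².
With no redistribution each surface element balances locally: S(1−A) = σT⁴.
T = [190 × 0.69 / 5.67×10⁻⁸]^(1/4) = (2.31×10⁹)^(1/4) = 219 K.

T_ss ≈ 219 K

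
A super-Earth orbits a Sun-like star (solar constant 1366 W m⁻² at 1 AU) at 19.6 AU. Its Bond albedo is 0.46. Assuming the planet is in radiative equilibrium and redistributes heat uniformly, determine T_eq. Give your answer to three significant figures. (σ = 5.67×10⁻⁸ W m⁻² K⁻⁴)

T_eq ≈ 53.9 K

Flux at 19.6 AU: S = 1366/19.6² = 3.56 W m⁻².
Energy balance: absorbed = emitted ⇒ πR²·S(1−A) = 4πR²·σT_eq⁴, so T_eq⁴ = S(1−A)/(4σ).
T_eq = [3.56 × 0.54 / (4 × 5.67×10⁻⁸)]^(1/4) = (8.47×10⁶)^(1/4) = 53.9 K.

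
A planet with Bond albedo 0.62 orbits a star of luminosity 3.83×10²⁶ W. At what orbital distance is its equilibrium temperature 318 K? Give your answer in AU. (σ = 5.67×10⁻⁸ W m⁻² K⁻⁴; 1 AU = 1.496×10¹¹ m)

d ≈ 0.472 AU

From T_eq⁴ = L(1−A)/(16πσd²): d = √[L(1−A)/(16πσT_eq⁴)].
d = √[3.83×10²⁶ × 0.38 / (16π × 5.67×10⁻⁸ × (318)⁴)] = 7.07×10¹⁰ m = 0.472 AU.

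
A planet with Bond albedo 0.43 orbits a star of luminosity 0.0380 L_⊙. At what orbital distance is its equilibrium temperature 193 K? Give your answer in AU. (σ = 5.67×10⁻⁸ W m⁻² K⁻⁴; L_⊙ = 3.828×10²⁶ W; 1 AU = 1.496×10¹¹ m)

d ≈ 0.306 AU

L = 0.0380 × 3.828×10²⁶ = 1.45×10²⁵ W.
From T_eq⁴ = L(1−A)/(16πσd²): d = √[L(1−A)/(16πσT_eq⁴)].
d = √[1.45×10²⁵ × 0.57 / (16π × 5.67×10⁻⁸ × (193)⁴)] = 4.58×10¹⁰ m = 0.306 AU.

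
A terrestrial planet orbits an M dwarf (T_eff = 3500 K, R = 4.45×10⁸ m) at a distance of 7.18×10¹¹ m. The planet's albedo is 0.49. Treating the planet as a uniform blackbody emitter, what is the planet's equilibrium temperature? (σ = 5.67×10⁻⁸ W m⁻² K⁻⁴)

L = 4πR_⋆²σT_⋆⁴ = 4π(4.45×10⁸)² × 5.67×10⁻⁸ × (3500)⁴ = 2.12×10²⁵ W.
S = L/(4πd²) = 3.27 W m⁻².
Energy balance: absorbed = emitted ⇒ πR²·S(1−A) = 4πR²·σT_eq⁴, so T_eq⁴ = S(1−A)/(4σ).
T_eq = [3.27 × 0.51 / (4 × 5.67×10⁻⁸)]^(1/4) = (7.35×10⁶)^(1/4) = 52.1 K.

T_eq ≈ 52.1 K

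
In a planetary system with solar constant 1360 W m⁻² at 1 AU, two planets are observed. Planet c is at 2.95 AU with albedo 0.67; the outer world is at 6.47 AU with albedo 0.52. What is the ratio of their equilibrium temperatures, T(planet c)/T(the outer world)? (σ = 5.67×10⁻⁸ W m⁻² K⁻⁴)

T₁/T₂ ≈ 1.349

T_eq = [S₀(1−A)/(4σd²)]^(1/4), so T ∝ (1−A)^(1/4) / √d.
T₁ = [1360×0.33/(4×5.67×10⁻⁸×2.95²)]^(1/4) = 122.80 K.
T₂ = [1360×0.48/(4×5.67×10⁻⁸×6.47²)]^(1/4) = 91.06 K.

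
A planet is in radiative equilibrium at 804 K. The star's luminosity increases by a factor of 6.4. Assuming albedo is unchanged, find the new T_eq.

T_eq ≈ 1280 K

T_eq ∝ L^(1/4) · d^(−1/2).
T′ = 804 × 6.4^(1/4) = 1280 K.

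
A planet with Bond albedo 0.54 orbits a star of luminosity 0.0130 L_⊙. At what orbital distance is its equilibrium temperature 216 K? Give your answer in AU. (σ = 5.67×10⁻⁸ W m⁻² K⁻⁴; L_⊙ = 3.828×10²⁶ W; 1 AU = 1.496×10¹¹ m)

d ≈ 0.128 AU

L = 0.0130 × 3.828×10²⁶ = 4.98×10²⁴ W.
From T_eq⁴ = L(1−A)/(16πσd²): d = √[L(1−A)/(16πσT_eq⁴)].
d = √[4.98×10²⁴ × 0.46 / (16π × 5.67×10⁻⁸ × (216)⁴)] = 1.92×10¹⁰ m = 0.128 AU.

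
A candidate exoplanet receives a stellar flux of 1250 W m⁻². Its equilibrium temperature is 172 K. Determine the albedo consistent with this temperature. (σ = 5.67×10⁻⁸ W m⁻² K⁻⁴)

From T_eq⁴ = S(1−A)/(4σ): 1−A = 4σT_eq⁴/S.
1−A = 4 × 5.67×10⁻⁸ × (172)⁴ / 1250 = 0.159.

A ≈ 0.84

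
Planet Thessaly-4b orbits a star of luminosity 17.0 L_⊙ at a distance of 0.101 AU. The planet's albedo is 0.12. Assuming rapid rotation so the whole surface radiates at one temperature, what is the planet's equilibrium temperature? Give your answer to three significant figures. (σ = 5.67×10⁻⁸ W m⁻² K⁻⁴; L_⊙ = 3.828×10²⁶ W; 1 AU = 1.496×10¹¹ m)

T_eq ≈ 1720 K

d = 0.101 AU = 1.51×10¹⁰ m.
L = 17.0 × 3.828×10²⁶ = 6.51×10²⁷ W.
Flux: S = L/(4πd²) = 6.51×10²⁷/(4π×(1.51×10¹⁰)²) = 2.27×10⁶ W m⁻².
Energy balance: absorbed = emitted ⇒ πR²·S(1−A) = 4πR²·σT_eq⁴, so T_eq⁴ = S(1−A)/(4σ).
T_eq = [2.27×10⁶ × 0.88 / (4 × 5.67×10⁻⁸)]^(1/4) = (8.80×10¹²)^(1/4) = 1720 K.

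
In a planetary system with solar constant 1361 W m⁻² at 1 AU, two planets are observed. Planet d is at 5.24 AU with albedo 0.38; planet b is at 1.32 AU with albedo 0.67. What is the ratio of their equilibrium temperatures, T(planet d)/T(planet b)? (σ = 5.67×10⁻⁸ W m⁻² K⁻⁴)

T₁/T₂ ≈ 0.588

T_eq = [S₀(1−A)/(4σd²)]^(1/4), so T ∝ (1−A)^(1/4) / √d.
T₁ = [1361×0.62/(4×5.67×10⁻⁸×5.24²)]^(1/4) = 107.89 K.
T₂ = [1361×0.33/(4×5.67×10⁻⁸×1.32²)]^(1/4) = 183.61 K.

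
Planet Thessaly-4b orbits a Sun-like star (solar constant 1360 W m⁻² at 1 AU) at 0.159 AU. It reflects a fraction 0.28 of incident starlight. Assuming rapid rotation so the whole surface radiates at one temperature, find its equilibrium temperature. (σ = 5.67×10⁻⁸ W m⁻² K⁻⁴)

T_eq ≈ 643 K

Flux at 0.159 AU: S = 1360/0.159² = 5.38×10⁴ W m⁻².
Energy balance: absorbed = emitted ⇒ πR²·S(1−A) = 4πR²·σT_eq⁴, so T_eq⁴ = S(1−A)/(4σ).
T_eq = [5.38×10⁴ × 0.72 / (4 × 5.67×10⁻⁸)]^(1/4) = (1.71×10¹¹)^(1/4) = 643 K.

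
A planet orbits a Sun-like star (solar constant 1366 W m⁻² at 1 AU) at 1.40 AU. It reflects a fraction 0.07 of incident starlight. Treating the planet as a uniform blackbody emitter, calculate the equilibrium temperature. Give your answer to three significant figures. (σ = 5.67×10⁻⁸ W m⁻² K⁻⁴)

T_eq ≈ 231 K

Flux at 1.40 AU: S = 1366/1.40² = 697 W m⁻².
Energy balance: absorbed = emitted ⇒ πR²·S(1−A) = 4πR²·σT_eq⁴, so T_eq⁴ = S(1−A)/(4σ).
T_eq = [697 × 0.93 / (4 × 5.67×10⁻⁸)]^(1/4) = (2.86×10⁹)^(1/4) = 231 K.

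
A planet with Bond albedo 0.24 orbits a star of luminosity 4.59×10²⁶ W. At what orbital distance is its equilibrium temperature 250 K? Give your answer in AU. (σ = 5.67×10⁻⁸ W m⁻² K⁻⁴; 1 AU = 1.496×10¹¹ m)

d ≈ 1.18 AU

From T_eq⁴ = L(1−A)/(16πσd²): d = √[L(1−A)/(16πσT_eq⁴)].
d = √[4.59×10²⁶ × 0.76 / (16π × 5.67×10⁻⁸ × (250)⁴)] = 1.77×10¹¹ m = 1.18 AU.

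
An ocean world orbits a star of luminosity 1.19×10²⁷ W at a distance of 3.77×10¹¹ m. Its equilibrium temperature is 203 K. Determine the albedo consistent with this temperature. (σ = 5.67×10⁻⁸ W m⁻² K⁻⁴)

Flux: S = L/(4πd²) = 1.19×10²⁷/(4π×(3.77×10¹¹)²) = 666 W m⁻².
From T_eq⁴ = S(1−A)/(4σ): 1−A = 4σT_eq⁴/S.
1−A = 4 × 5.67×10⁻⁸ × (203)⁴ / 666 = 0.578.

A ≈ 0.42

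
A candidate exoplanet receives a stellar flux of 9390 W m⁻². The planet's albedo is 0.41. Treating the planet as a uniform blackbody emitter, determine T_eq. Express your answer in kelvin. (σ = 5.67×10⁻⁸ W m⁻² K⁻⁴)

T_eq ≈ 395 K

Energy balance: absorbed = emitted ⇒ πR²·S(1−A) = 4πR²·σT_eq⁴, so T_eq⁴ = S(1−A)/(4σ).
T_eq = [9390 × 0.59 / (4 × 5.67×10⁻⁸)]^(1/4) = (2.44×10¹⁰)^(1/4) = 395 K.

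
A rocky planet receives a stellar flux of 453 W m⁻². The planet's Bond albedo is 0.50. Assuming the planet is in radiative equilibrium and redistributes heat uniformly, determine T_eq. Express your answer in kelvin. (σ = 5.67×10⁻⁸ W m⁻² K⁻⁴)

Energy balance: absorbed = emitted ⇒ πR²·S(1−A) = 4πR²·σT_eq⁴, so T_eq⁴ = S(1−A)/(4σ).
T_eq = [453 × 0.50 / (4 × 5.67×10⁻⁸)]^(1/4) = (9.99×10⁸)^(1/4) = 178 K.

T_eq ≈ 178 K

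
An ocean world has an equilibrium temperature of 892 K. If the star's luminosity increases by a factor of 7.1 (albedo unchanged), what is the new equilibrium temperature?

T_eq ∝ L^(1/4) · d^(−1/2).
T′ = 892 × 7.1^(1/4) = 1460 K.

T_eq ≈ 1460 K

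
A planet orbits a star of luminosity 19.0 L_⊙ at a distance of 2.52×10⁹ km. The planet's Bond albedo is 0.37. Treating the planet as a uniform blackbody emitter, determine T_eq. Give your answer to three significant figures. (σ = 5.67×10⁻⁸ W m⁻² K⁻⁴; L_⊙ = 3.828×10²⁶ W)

T_eq ≈ 126 K

d = 2.52×10⁹ km = 2.52×10¹² m.
L = 19.0 × 3.828×10²⁶ = 7.27×10²⁷ W.
Flux: S = L/(4πd²) = 7.27×10²⁷/(4π×(2.52×10¹²)²) = 91.1 W m⁻².
Energy balance: absorbed = emitted ⇒ πR²·S(1−A) = 4πR²·σT_eq⁴, so T_eq⁴ = S(1−A)/(4σ).
T_eq = [91.1 × 0.63 / (4 × 5.67×10⁻⁸)]^(1/4) = (2.53×10⁸)^(1/4) = 126 K.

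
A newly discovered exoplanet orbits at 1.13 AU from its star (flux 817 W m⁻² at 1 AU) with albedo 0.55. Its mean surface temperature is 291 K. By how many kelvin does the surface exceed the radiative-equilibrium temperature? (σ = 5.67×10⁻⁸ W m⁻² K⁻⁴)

S = 817/1.13² = 639.8 W m⁻².
T_eq = [S(1−A)/(4σ)]^(1/4) = [639.8×0.45/(4×5.67×10⁻⁸)]^(1/4) = 188.8 K.
ΔT = T_surf − T_eq = 291 − 188.8.

ΔT ≈ 102.2 K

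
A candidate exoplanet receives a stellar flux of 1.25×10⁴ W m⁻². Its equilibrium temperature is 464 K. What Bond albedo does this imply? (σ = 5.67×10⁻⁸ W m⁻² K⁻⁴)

A ≈ 0.16

From T_eq⁴ = S(1−A)/(4σ): 1−A = 4σT_eq⁴/S.
1−A = 4 × 5.67×10⁻⁸ × (464)⁴ / 1.25×10⁴ = 0.841.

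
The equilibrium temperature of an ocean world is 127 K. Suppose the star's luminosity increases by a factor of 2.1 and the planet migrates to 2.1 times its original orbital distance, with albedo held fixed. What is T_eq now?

T_eq ∝ L^(1/4) · d^(−1/2).
T′ = 127 × 2.1^(1/4) / 2.1^(1/2) = 105 K.

T_eq ≈ 105 K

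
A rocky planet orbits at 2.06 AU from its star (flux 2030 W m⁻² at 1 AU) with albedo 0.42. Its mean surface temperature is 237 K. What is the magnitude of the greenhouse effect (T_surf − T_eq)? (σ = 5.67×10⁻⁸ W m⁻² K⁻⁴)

ΔT ≈ 50.0 K

S = 2030/2.06² = 478.4 W m⁻².
T_eq = [S(1−A)/(4σ)]^(1/4) = [478.4×0.58/(4×5.67×10⁻⁸)]^(1/4) = 187.0 K.
ΔT = T_surf − T_eq = 237 − 187.0.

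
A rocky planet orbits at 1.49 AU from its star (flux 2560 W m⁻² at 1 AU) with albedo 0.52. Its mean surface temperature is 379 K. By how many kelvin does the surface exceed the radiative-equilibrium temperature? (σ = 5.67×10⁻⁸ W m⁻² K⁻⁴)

S = 2560/1.49² = 1153 W m⁻².
T_eq = [S(1−A)/(4σ)]^(1/4) = [1153×0.48/(4×5.67×10⁻⁸)]^(1/4) = 222.3 K.
ΔT = T_surf − T_eq = 379 − 222.3.

ΔT ≈ 156.7 K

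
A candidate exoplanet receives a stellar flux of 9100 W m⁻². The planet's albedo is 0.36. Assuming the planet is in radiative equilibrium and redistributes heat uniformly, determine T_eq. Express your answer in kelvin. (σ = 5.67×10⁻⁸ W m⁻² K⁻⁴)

T_eq ≈ 400 K

Energy balance: absorbed = emitted ⇒ πR²·S(1−A) = 4πR²·σT_eq⁴, so T_eq⁴ = S(1−A)/(4σ).
T_eq = [9100 × 0.64 / (4 × 5.67×10⁻⁸)]^(1/4) = (2.57×10¹⁰)^(1/4) = 400 K.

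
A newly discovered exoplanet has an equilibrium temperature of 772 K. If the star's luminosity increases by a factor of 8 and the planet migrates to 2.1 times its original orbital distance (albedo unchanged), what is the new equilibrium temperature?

T_eq ∝ L^(1/4) · d^(−1/2).
T′ = 772 × 8^(1/4) / 2.1^(1/2) = 896 K.

T_eq ≈ 896 K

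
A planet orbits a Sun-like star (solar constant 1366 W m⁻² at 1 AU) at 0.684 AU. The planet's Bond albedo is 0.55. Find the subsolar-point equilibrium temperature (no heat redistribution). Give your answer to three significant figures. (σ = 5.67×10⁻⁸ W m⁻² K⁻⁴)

Flux at 0.684 AU: S = 1366/0.684² = 2920 W m⁻².
At the subsolar point the surface absorbs S(1−A) and emits σT⁴ per unit area — no factor of 4, since only the local patch is in balance.
T = [2920 × 0.45 / 5.67×10⁻⁸]^(1/4) = (2.32×10¹⁰)^(1/4) = 390 K.

T_ss ≈ 390 K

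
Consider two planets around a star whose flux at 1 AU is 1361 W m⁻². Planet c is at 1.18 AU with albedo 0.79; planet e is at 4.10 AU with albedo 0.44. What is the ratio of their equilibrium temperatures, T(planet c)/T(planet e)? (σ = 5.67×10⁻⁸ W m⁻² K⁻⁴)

T_eq = [S₀(1−A)/(4σd²)]^(1/4), so T ∝ (1−A)^(1/4) / √d.
T₁ = [1361×0.21/(4×5.67×10⁻⁸×1.18²)]^(1/4) = 173.45 K.
T₂ = [1361×0.56/(4×5.67×10⁻⁸×4.10²)]^(1/4) = 118.91 K.

T₁/T₂ ≈ 1.459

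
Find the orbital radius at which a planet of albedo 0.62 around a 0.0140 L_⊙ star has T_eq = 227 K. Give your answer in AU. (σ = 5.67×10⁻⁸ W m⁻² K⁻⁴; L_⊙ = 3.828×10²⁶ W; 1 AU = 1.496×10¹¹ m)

d ≈ 0.110 AU

L = 0.0140 × 3.828×10²⁶ = 5.36×10²⁴ W.
From T_eq⁴ = L(1−A)/(16πσd²): d = √[L(1−A)/(16πσT_eq⁴)].
d = √[5.36×10²⁴ × 0.38 / (16π × 5.67×10⁻⁸ × (227)⁴)] = 1.64×10¹⁰ m = 0.110 AU.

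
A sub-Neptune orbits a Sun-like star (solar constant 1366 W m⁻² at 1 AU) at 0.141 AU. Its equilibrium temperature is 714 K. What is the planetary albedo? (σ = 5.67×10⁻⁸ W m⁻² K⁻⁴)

A ≈ 0.14

Flux at 0.141 AU: S = 1366/0.141² = 6.87×10⁴ W m⁻².
From T_eq⁴ = S(1−A)/(4σ): 1−A = 4σT_eq⁴/S.
1−A = 4 × 5.67×10⁻⁸ × (714)⁴ / 6.87×10⁴ = 0.858.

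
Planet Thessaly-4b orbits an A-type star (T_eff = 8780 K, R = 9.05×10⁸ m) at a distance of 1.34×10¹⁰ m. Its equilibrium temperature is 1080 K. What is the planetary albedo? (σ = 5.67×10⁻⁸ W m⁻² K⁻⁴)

A ≈ 0.80

L = 4πR_⋆²σT_⋆⁴ = 4π(9.05×10⁸)² × 5.67×10⁻⁸ × (8780)⁴ = 3.47×10²⁷ W.
S = L/(4πd²) = 1.54×10⁶ W m⁻².
From T_eq⁴ = S(1−A)/(4σ): 1−A = 4σT_eq⁴/S.
1−A = 4 × 5.67×10⁻⁸ × (1080)⁴ / 1.54×10⁶ = 0.201.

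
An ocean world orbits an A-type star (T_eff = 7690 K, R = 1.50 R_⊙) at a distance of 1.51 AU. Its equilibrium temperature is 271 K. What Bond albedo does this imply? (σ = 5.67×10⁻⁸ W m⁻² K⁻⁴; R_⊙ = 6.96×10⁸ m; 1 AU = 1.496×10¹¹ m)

R_⋆ = 1.50 × 6.96×10⁸ = 1.04×10⁹ m.
d = 1.51 AU = 2.26×10¹¹ m.
L = 4πR_⋆²σT_⋆⁴ = 4π(1.04×10⁹)² × 5.67×10⁻⁸ × (7690)⁴ = 2.72×10²⁷ W.
S = L/(4πd²) = 4240 W m⁻².
From T_eq⁴ = S(1−A)/(4σ): 1−A = 4σT_eq⁴/S.
1−A = 4 × 5.67×10⁻⁸ × (271)⁴ / 4240 = 0.289.

A ≈ 0.71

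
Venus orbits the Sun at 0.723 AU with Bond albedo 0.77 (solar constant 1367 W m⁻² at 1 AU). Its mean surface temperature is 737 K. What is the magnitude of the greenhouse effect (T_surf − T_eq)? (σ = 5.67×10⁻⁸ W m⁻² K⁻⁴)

S = 1367/0.723² = 2615 W m⁻².
T_eq = [S(1−A)/(4σ)]^(1/4) = [2615×0.23/(4×5.67×10⁻⁸)]^(1/4) = 226.9 K.
ΔT = T_surf − T_eq = 737 − 226.9.

ΔT ≈ 510.1 K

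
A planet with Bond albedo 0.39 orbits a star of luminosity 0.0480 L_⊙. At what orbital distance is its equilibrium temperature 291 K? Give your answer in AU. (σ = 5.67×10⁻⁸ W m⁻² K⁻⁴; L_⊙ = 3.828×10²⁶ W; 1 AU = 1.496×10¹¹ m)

L = 0.0480 × 3.828×10²⁶ = 1.84×10²⁵ W.
From T_eq⁴ = L(1−A)/(16πσd²): d = √[L(1−A)/(16πσT_eq⁴)].
d = √[1.84×10²⁵ × 0.61 / (16π × 5.67×10⁻⁸ × (291)⁴)] = 2.34×10¹⁰ m = 0.157 AU.

d ≈ 0.157 AU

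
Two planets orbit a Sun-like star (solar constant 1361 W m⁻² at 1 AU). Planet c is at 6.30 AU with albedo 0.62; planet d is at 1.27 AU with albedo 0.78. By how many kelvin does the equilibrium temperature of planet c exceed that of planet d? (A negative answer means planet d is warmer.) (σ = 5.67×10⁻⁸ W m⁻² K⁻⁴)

T_eq = [S₀(1−A)/(4σd²)]^(1/4), so T ∝ (1−A)^(1/4) / √d.
T₁ = [1361×0.38/(4×5.67×10⁻⁸×6.30²)]^(1/4) = 87.06 K.
T₂ = [1361×0.22/(4×5.67×10⁻⁸×1.27²)]^(1/4) = 169.14 K.

ΔT ≈ -82.1 K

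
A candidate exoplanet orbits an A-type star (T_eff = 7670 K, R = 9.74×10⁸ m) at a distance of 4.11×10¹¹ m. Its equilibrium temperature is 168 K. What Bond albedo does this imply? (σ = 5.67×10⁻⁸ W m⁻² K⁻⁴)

A ≈ 0.84

L = 4πR_⋆²σT_⋆⁴ = 4π(9.74×10⁸)² × 5.67×10⁻⁸ × (7670)⁴ = 2.34×10²⁷ W.
S = L/(4πd²) = 1100 W m⁻².
From T_eq⁴ = S(1−A)/(4σ): 1−A = 4σT_eq⁴/S.
1−A = 4 × 5.67×10⁻⁸ × (168)⁴ / 1100 = 0.164.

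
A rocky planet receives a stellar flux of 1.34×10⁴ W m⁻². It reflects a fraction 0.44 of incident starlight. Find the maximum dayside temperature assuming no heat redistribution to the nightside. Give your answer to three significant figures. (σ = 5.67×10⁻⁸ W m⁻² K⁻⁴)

With no redistribution each surface element balances locally: S(1−A) = σT⁴.
T = [1.34×10⁴ × 0.56 / 5.67×10⁻⁸]^(1/4) = (1.32×10¹¹)^(1/4) = 603 K.

T_ss ≈ 603 K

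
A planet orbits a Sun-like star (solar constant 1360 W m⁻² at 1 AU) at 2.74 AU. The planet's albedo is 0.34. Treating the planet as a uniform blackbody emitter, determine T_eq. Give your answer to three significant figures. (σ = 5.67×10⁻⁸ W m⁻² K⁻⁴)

T_eq ≈ 152 K

Flux at 2.74 AU: S = 1360/2.74² = 181 W m⁻².
Energy balance: absorbed = emitted ⇒ πR²·S(1−A) = 4πR²·σT_eq⁴, so T_eq⁴ = S(1−A)/(4σ).
T_eq = [181 × 0.66 / (4 × 5.67×10⁻⁸)]^(1/4) = (5.27×10⁸)^(1/4) = 152 K.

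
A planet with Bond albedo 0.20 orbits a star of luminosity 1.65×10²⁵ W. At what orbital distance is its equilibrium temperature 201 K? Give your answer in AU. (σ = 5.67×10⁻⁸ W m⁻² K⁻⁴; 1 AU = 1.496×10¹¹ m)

From T_eq⁴ = L(1−A)/(16πσd²): d = √[L(1−A)/(16πσT_eq⁴)].
d = √[1.65×10²⁵ × 0.80 / (16π × 5.67×10⁻⁸ × (201)⁴)] = 5.33×10¹⁰ m = 0.356 AU.

d ≈ 0.356 AU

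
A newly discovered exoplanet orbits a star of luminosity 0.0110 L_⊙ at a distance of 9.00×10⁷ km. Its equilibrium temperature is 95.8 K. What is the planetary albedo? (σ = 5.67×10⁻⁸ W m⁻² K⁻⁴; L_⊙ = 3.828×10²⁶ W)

d = 9.00×10⁷ km = 9.00×10¹⁰ m.
L = 0.0110 × 3.828×10²⁶ = 4.21×10²⁴ W.
Flux: S = L/(4πd²) = 4.21×10²⁴/(4π×(9.00×10¹⁰)²) = 41.4 W m⁻².
From T_eq⁴ = S(1−A)/(4σ): 1−A = 4σT_eq⁴/S.
1−A = 4 × 5.67×10⁻⁸ × (95.8)⁴ / 41.4 = 0.462.

A ≈ 0.54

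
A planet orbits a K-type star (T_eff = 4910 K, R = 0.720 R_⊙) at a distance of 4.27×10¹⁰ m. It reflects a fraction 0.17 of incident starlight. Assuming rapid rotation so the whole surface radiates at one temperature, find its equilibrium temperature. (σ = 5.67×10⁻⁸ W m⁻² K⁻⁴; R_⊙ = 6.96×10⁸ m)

T_eq ≈ 359 K

R_⋆ = 0.720 × 6.96×10⁸ = 5.01×10⁸ m.
L = 4πR_⋆²σT_⋆⁴ = 4π(5.01×10⁸)² × 5.67×10⁻⁸ × (4910)⁴ = 1.04×10²⁶ W.
S = L/(4πd²) = 4540 W m⁻².
Energy balance: absorbed = emitted ⇒ πR²·S(1−A) = 4πR²·σT_eq⁴, so T_eq⁴ = S(1−A)/(4σ).
T_eq = [4540 × 0.83 / (4 × 5.67×10⁻⁸)]^(1/4) = (1.66×10¹⁰)^(1/4) = 359 K.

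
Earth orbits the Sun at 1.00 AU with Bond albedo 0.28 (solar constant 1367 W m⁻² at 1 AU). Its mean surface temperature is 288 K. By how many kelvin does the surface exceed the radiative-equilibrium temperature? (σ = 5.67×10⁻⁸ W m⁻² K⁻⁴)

ΔT ≈ 31.3 K

S = 1367/1.00² = 1367 W m⁻².
T_eq = [S(1−A)/(4σ)]^(1/4) = [1367×0.72/(4×5.67×10⁻⁸)]^(1/4) = 256.7 K.
ΔT = T_surf − T_eq = 288 − 256.7.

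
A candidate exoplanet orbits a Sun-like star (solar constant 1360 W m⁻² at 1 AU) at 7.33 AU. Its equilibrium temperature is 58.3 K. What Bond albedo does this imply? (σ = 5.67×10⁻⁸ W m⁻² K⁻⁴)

Flux at 7.33 AU: S = 1360/7.33² = 25.3 W m⁻².
From T_eq⁴ = S(1−A)/(4σ): 1−A = 4σT_eq⁴/S.
1−A = 4 × 5.67×10⁻⁸ × (58.3)⁴ / 25.3 = 0.104.

A ≈ 0.90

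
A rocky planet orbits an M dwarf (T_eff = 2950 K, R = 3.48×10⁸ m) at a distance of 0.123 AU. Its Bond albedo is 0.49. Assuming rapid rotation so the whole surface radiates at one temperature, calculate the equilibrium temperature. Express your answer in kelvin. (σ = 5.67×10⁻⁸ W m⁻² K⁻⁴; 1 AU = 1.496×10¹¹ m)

T_eq ≈ 242 K

d = 0.123 AU = 1.84×10¹⁰ m.
L = 4πR_⋆²σT_⋆⁴ = 4π(3.48×10⁸)² × 5.67×10⁻⁸ × (2950)⁴ = 6.53×10²⁴ W.
S = L/(4πd²) = 1540 W m⁻².
Energy balance: absorbed = emitted ⇒ πR²·S(1−A) = 4πR²·σT_eq⁴, so T_eq⁴ = S(1−A)/(4σ).
T_eq = [1540 × 0.51 / (4 × 5.67×10⁻⁸)]^(1/4) = (3.45×10⁹)^(1/4) = 242 K.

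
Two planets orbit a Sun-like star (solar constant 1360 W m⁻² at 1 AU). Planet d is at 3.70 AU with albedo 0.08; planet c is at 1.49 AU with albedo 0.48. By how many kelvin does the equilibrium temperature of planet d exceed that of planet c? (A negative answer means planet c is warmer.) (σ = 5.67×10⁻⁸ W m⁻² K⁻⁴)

ΔT ≈ -51.9 K

T_eq = [S₀(1−A)/(4σd²)]^(1/4), so T ∝ (1−A)^(1/4) / √d.
T₁ = [1360×0.92/(4×5.67×10⁻⁸×3.70²)]^(1/4) = 141.68 K.
T₂ = [1360×0.52/(4×5.67×10⁻⁸×1.49²)]^(1/4) = 193.59 K.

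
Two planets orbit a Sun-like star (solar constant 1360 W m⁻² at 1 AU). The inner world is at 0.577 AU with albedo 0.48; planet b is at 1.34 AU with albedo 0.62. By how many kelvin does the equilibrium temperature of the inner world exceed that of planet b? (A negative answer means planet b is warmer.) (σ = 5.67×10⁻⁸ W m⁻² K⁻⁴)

ΔT ≈ 122.3 K

T_eq = [S₀(1−A)/(4σd²)]^(1/4), so T ∝ (1−A)^(1/4) / √d.
T₁ = [1360×0.52/(4×5.67×10⁻⁸×0.577²)]^(1/4) = 311.09 K.
T₂ = [1360×0.38/(4×5.67×10⁻⁸×1.34²)]^(1/4) = 188.74 K.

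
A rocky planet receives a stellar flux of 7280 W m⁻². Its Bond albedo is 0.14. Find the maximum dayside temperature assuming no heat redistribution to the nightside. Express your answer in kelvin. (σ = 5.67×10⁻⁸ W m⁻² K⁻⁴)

T_ss ≈ 576 K

With no redistribution each surface element balances locally: S(1−A) = σT⁴.
T = [7280 × 0.86 / 5.67×10⁻⁸]^(1/4) = (1.10×10¹¹)^(1/4) = 576 K.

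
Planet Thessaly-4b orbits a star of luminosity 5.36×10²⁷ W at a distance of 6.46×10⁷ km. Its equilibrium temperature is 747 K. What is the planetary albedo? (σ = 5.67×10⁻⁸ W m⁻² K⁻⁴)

A ≈ 0.31

d = 6.46×10⁷ km = 6.46×10¹⁰ m.
Flux: S = L/(4πd²) = 5.36×10²⁷/(4π×(6.46×10¹⁰)²) = 1.02×10⁵ W m⁻².
From T_eq⁴ = S(1−A)/(4σ): 1−A = 4σT_eq⁴/S.
1−A = 4 × 5.67×10⁻⁸ × (747)⁴ / 1.02×10⁵ = 0.691.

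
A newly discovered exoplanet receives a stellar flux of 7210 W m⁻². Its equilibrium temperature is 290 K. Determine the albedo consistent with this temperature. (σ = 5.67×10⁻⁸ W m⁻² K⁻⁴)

A ≈ 0.78

From T_eq⁴ = S(1−A)/(4σ): 1−A = 4σT_eq⁴/S.
1−A = 4 × 5.67×10⁻⁸ × (290)⁴ / 7210 = 0.222.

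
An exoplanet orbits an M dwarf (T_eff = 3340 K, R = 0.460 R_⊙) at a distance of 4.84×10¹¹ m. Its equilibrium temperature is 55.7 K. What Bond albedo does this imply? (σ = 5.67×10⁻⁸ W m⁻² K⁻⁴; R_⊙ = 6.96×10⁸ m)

A ≈ 0.29

R_⋆ = 0.460 × 6.96×10⁸ = 3.20×10⁸ m.
L = 4πR_⋆²σT_⋆⁴ = 4π(3.20×10⁸)² × 5.67×10⁻⁸ × (3340)⁴ = 9.09×10²⁴ W.
S = L/(4πd²) = 3.09 W m⁻².
From T_eq⁴ = S(1−A)/(4σ): 1−A = 4σT_eq⁴/S.
1−A = 4 × 5.67×10⁻⁸ × (55.7)⁴ / 3.09 = 0.707.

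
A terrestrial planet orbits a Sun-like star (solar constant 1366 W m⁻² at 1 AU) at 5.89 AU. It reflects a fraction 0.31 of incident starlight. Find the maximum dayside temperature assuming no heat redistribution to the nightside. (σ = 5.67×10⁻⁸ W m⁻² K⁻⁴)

Flux at 5.89 AU: S = 1366/5.89² = 39.4 W m⁻².
With no redistribution each surface element balances locally: S(1−A) = σT⁴.
T = [39.4 × 0.69 / 5.67×10⁻⁸]^(1/4) = (4.79×10⁸)^(1/4) = 148 K.

T_ss ≈ 148 K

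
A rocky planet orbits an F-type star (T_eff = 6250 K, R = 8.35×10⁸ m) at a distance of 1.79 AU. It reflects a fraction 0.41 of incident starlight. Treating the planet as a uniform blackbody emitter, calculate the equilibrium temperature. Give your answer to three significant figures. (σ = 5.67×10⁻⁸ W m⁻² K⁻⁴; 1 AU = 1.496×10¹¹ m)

T_eq ≈ 216 K

d = 1.79 AU = 2.68×10¹¹ m.
L = 4πR_⋆²σT_⋆⁴ = 4π(8.35×10⁸)² × 5.67×10⁻⁸ × (6250)⁴ = 7.58×10²⁶ W.
S = L/(4πd²) = 841 W m⁻².
Energy balance: absorbed = emitted ⇒ πR²·S(1−A) = 4πR²·σT_eq⁴, so T_eq⁴ = S(1−A)/(4σ).
T_eq = [841 × 0.59 / (4 × 5.67×10⁻⁸)]^(1/4) = (2.19×10⁹)^(1/4) = 216 K.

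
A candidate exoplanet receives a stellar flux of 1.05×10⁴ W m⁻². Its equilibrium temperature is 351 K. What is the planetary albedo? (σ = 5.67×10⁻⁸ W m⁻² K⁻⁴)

From T_eq⁴ = S(1−A)/(4σ): 1−A = 4σT_eq⁴/S.
1−A = 4 × 5.67×10⁻⁸ × (351)⁴ / 1.05×10⁴ = 0.328.

A ≈ 0.67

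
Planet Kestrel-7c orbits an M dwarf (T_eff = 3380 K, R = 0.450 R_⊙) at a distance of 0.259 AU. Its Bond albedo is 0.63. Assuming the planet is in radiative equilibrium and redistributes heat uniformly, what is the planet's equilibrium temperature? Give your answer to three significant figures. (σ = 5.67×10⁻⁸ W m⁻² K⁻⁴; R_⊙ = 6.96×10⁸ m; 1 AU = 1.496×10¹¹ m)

T_eq ≈ 168 K

R_⋆ = 0.450 × 6.96×10⁸ = 3.13×10⁸ m.
d = 0.259 AU = 3.87×10¹⁰ m.
L = 4πR_⋆²σT_⋆⁴ = 4π(3.13×10⁸)² × 5.67×10⁻⁸ × (3380)⁴ = 9.12×10²⁴ W.
S = L/(4πd²) = 484 W m⁻².
Energy balance: absorbed = emitted ⇒ πR²·S(1−A) = 4πR²·σT_eq⁴, so T_eq⁴ = S(1−A)/(4σ).
T_eq = [484 × 0.37 / (4 × 5.67×10⁻⁸)]^(1/4) = (7.89×10⁸)^(1/4) = 168 K.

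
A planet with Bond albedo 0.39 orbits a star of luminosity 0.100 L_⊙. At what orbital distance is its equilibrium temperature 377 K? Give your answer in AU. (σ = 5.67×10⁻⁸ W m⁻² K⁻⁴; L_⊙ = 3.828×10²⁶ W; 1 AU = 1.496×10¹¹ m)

d ≈ 0.135 AU

L = 0.100 × 3.828×10²⁶ = 3.83×10²⁵ W.
From T_eq⁴ = L(1−A)/(16πσd²): d = √[L(1−A)/(16πσT_eq⁴)].
d = √[3.83×10²⁵ × 0.61 / (16π × 5.67×10⁻⁸ × (377)⁴)] = 2.01×10¹⁰ m = 0.135 AU.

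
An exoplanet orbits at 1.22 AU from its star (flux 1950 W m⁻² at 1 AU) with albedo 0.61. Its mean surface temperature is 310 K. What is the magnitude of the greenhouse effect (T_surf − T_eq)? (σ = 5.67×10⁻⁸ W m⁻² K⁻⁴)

ΔT ≈ 92.1 K

S = 1950/1.22² = 1310 W m⁻².
T_eq = [S(1−A)/(4σ)]^(1/4) = [1310×0.39/(4×5.67×10⁻⁸)]^(1/4) = 217.9 K.
ΔT = T_surf − T_eq = 310 − 217.9.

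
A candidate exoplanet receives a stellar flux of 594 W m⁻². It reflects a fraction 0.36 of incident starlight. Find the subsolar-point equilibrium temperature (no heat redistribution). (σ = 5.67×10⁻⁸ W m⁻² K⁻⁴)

T_ss ≈ 286 K

At the subsolar point the surface absorbs S(1−A) and emits σT⁴ per unit area — no factor of 4, since only the local patch is in balance.
T = [594 × 0.64 / 5.67×10⁻⁸]^(1/4) = (6.70×10⁹)^(1/4) = 286 K.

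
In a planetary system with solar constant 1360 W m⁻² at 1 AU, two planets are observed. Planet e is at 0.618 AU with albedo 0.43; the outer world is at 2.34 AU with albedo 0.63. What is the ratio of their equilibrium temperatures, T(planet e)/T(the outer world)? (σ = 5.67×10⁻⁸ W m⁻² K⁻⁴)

T_eq = [S₀(1−A)/(4σd²)]^(1/4), so T ∝ (1−A)^(1/4) / √d.
T₁ = [1360×0.57/(4×5.67×10⁻⁸×0.618²)]^(1/4) = 307.57 K.
T₂ = [1360×0.37/(4×5.67×10⁻⁸×2.34²)]^(1/4) = 141.88 K.

T₁/T₂ ≈ 2.168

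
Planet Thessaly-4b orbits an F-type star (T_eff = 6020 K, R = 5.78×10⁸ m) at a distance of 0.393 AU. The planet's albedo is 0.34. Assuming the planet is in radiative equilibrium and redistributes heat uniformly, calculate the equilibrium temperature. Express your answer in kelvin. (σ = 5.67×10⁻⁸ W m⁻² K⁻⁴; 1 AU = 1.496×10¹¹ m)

d = 0.393 AU = 5.88×10¹⁰ m.
L = 4πR_⋆²σT_⋆⁴ = 4π(5.78×10⁸)² × 5.67×10⁻⁸ × (6020)⁴ = 3.13×10²⁶ W.
S = L/(4πd²) = 7200 W m⁻².
Energy balance: absorbed = emitted ⇒ πR²·S(1−A) = 4πR²·σT_eq⁴, so T_eq⁴ = S(1−A)/(4σ).
T_eq = [7200 × 0.66 / (4 × 5.67×10⁻⁸)]^(1/4) = (2.09×10¹⁰)^(1/4) = 380 K.

T_eq ≈ 380 K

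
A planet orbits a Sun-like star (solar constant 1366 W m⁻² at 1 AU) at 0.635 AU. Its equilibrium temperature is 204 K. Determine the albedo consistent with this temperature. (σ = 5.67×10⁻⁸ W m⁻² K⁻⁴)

Flux at 0.635 AU: S = 1366/0.635² = 3390 W m⁻².
From T_eq⁴ = S(1−A)/(4σ): 1−A = 4σT_eq⁴/S.
1−A = 4 × 5.67×10⁻⁸ × (204)⁴ / 3390 = 0.116.

A ≈ 0.88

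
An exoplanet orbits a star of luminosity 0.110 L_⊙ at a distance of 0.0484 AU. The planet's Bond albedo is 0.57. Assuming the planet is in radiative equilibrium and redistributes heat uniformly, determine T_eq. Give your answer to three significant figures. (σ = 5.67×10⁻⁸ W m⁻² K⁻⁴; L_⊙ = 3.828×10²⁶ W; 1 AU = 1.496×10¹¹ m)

T_eq ≈ 590 K

d = 0.0484 AU = 7.24×10⁹ m.
L = 0.110 × 3.828×10²⁶ = 4.21×10²⁵ W.
Flux: S = L/(4πd²) = 4.21×10²⁵/(4π×(7.24×10⁹)²) = 6.39×10⁴ W m⁻².
Energy balance: absorbed = emitted ⇒ πR²·S(1−A) = 4πR²·σT_eq⁴, so T_eq⁴ = S(1−A)/(4σ).
T_eq = [6.39×10⁴ × 0.43 / (4 × 5.67×10⁻⁸)]^(1/4) = (1.21×10¹¹)^(1/4) = 590 K.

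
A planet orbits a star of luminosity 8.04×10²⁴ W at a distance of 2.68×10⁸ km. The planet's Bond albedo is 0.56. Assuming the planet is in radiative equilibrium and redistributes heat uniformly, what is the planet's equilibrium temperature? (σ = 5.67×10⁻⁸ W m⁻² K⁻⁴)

d = 2.68×10⁸ km = 2.68×10¹¹ m.
Flux: S = L/(4πd²) = 8.04×10²⁴/(4π×(2.68×10¹¹)²) = 8.91 W m⁻².
Energy balance: absorbed = emitted ⇒ πR²·S(1−A) = 4πR²·σT_eq⁴, so T_eq⁴ = S(1−A)/(4σ).
T_eq = [8.91 × 0.44 / (4 × 5.67×10⁻⁸)]^(1/4) = (1.73×10⁷)^(1/4) = 64.5 K.

T_eq ≈ 64.5 K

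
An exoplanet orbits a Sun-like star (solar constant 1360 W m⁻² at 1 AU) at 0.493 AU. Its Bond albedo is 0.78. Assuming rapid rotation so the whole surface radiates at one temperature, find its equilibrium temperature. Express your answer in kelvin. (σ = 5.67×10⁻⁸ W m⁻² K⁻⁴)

T_eq ≈ 271 K

Flux at 0.493 AU: S = 1360/0.493² = 5600 W m⁻².
Energy balance: absorbed = emitted ⇒ πR²·S(1−A) = 4πR²·σT_eq⁴, so T_eq⁴ = S(1−A)/(4σ).
T_eq = [5600 × 0.22 / (4 × 5.67×10⁻⁸)]^(1/4) = (5.43×10⁹)^(1/4) = 271 K.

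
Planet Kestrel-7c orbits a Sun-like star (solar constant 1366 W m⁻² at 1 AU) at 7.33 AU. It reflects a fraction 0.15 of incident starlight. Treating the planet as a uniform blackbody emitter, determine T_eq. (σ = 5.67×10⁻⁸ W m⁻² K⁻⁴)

Flux at 7.33 AU: S = 1366/7.33² = 25.4 W m⁻².
Energy balance: absorbed = emitted ⇒ πR²·S(1−A) = 4πR²·σT_eq⁴, so T_eq⁴ = S(1−A)/(4σ).
T_eq = [25.4 × 0.85 / (4 × 5.67×10⁻⁸)]^(1/4) = (9.53×10⁷)^(1/4) = 98.8 K.

T_eq ≈ 98.8 K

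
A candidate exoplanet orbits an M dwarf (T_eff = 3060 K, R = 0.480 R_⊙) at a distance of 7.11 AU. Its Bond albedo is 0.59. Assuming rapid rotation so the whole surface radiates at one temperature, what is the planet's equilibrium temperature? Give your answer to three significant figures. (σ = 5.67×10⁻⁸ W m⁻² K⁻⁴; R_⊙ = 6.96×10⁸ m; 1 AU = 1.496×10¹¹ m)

T_eq ≈ 30.7 K

R_⋆ = 0.480 × 6.96×10⁸ = 3.34×10⁸ m.
d = 7.11 AU = 1.06×10¹² m.
L = 4πR_⋆²σT_⋆⁴ = 4π(3.34×10⁸)² × 5.67×10⁻⁸ × (3060)⁴ = 6.97×10²⁴ W.
S = L/(4πd²) = 0.490 W m⁻².
Energy balance: absorbed = emitted ⇒ πR²·S(1−A) = 4πR²·σT_eq⁴, so T_eq⁴ = S(1−A)/(4σ).
T_eq = [0.490 × 0.41 / (4 × 5.67×10⁻⁸)]^(1/4) = (8.87×10⁵)^(1/4) = 30.7 K.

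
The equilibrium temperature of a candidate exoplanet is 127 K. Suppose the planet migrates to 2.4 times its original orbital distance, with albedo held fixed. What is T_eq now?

T_eq ≈ 82.0 K

T_eq ∝ L^(1/4) · d^(−1/2).
T′ = 127 / 2.4^(1/2) = 82.0 K.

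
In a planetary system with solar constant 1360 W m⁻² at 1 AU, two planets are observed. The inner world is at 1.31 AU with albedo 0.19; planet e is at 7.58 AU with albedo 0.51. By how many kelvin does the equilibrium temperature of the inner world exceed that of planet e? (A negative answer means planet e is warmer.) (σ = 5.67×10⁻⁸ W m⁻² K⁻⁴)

T_eq = [S₀(1−A)/(4σd²)]^(1/4), so T ∝ (1−A)^(1/4) / √d.
T₁ = [1360×0.81/(4×5.67×10⁻⁸×1.31²)]^(1/4) = 230.65 K.
T₂ = [1360×0.49/(4×5.67×10⁻⁸×7.58²)]^(1/4) = 84.56 K.

ΔT ≈ 146.1 K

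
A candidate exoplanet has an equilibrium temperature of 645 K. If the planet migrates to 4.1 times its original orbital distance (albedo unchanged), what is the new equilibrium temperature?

T_eq ∝ L^(1/4) · d^(−1/2).
T′ = 645 / 4.1^(1/2) = 319 K.

T_eq ≈ 319 K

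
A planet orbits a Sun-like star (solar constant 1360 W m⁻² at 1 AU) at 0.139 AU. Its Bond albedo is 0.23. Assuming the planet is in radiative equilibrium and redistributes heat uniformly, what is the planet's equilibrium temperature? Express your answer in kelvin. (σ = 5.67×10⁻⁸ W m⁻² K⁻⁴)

Flux at 0.139 AU: S = 1360/0.139² = 7.04×10⁴ W m⁻².
Energy balance: absorbed = emitted ⇒ πR²·S(1−A) = 4πR²·σT_eq⁴, so T_eq⁴ = S(1−A)/(4σ).
T_eq = [7.04×10⁴ × 0.77 / (4 × 5.67×10⁻⁸)]^(1/4) = (2.39×10¹¹)^(1/4) = 699 K.

T_eq ≈ 699 K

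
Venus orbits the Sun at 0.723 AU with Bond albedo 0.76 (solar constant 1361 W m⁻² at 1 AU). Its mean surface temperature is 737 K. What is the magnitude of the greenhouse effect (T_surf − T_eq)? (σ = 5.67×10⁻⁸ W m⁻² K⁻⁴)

S = 1361/0.723² = 2604 W m⁻².
T_eq = [S(1−A)/(4σ)]^(1/4) = [2604×0.24/(4×5.67×10⁻⁸)]^(1/4) = 229.1 K.
ΔT = T_surf − T_eq = 737 − 229.1.

ΔT ≈ 507.9 K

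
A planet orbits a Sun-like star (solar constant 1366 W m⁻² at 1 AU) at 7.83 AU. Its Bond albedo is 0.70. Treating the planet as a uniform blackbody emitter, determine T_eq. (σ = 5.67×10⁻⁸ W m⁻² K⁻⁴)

T_eq ≈ 73.7 K

Flux at 7.83 AU: S = 1366/7.83² = 22.3 W m⁻².
Energy balance: absorbed = emitted ⇒ πR²·S(1−A) = 4πR²·σT_eq⁴, so T_eq⁴ = S(1−A)/(4σ).
T_eq = [22.3 × 0.30 / (4 × 5.67×10⁻⁸)]^(1/4) = (2.95×10⁷)^(1/4) = 73.7 K.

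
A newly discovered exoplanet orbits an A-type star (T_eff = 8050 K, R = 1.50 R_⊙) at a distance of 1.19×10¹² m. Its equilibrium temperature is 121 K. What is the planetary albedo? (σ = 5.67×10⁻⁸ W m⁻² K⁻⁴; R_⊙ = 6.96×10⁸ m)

A ≈ 0.73

R_⋆ = 1.50 × 6.96×10⁸ = 1.04×10⁹ m.
L = 4πR_⋆²σT_⋆⁴ = 4π(1.04×10⁹)² × 5.67×10⁻⁸ × (8050)⁴ = 3.26×10²⁷ W.
S = L/(4πd²) = 183 W m⁻².
From T_eq⁴ = S(1−A)/(4σ): 1−A = 4σT_eq⁴/S.
1−A = 4 × 5.67×10⁻⁸ × (121)⁴ / 183 = 0.265.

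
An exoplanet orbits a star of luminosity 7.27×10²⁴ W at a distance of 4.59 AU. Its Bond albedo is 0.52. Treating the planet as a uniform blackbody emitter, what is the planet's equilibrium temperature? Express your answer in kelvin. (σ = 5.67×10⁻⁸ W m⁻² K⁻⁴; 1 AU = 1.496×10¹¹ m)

d = 4.59 AU = 6.87×10¹¹ m.
Flux: S = L/(4πd²) = 7.27×10²⁴/(4π×(6.87×10¹¹)²) = 1.23 W m⁻².
Energy balance: absorbed = emitted ⇒ πR²·S(1−A) = 4πR²·σT_eq⁴, so T_eq⁴ = S(1−A)/(4σ).
T_eq = [1.23 × 0.48 / (4 × 5.67×10⁻⁸)]^(1/4) = (2.60×10⁶)^(1/4) = 40.1 K.

T_eq ≈ 40.1 K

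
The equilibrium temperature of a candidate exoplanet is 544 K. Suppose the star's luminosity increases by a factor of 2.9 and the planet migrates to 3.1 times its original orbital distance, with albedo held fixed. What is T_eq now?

T_eq ≈ 403 K

T_eq ∝ L^(1/4) · d^(−1/2).
T′ = 544 × 2.9^(1/4) / 3.1^(1/2) = 403 K.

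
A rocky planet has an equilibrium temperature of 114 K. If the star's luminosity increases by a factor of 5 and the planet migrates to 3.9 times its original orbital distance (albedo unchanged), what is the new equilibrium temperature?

T_eq ≈ 86.3 K

T_eq ∝ L^(1/4) · d^(−1/2).
T′ = 114 × 5^(1/4) / 3.9^(1/2) = 86.3 K.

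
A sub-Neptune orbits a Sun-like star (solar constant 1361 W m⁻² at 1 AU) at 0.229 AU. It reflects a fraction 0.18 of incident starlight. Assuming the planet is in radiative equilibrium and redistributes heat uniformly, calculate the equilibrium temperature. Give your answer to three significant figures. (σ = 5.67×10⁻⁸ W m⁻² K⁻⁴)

Flux at 0.229 AU: S = 1361/0.229² = 2.60×10⁴ W m⁻².
Energy balance: absorbed = emitted ⇒ πR²·S(1−A) = 4πR²·σT_eq⁴, so T_eq⁴ = S(1−A)/(4σ).
T_eq = [2.60×10⁴ × 0.82 / (4 × 5.67×10⁻⁸)]^(1/4) = (9.38×10¹⁰)^(1/4) = 553 K.

T_eq ≈ 553 K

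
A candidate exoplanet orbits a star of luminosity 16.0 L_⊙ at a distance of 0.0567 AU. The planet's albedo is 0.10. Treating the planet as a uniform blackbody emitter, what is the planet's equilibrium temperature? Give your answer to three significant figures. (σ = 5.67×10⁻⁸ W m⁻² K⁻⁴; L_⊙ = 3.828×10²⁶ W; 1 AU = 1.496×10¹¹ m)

T_eq ≈ 2280 K

d = 0.0567 AU = 8.48×10⁹ m.
L = 16.0 × 3.828×10²⁶ = 6.12×10²⁷ W.
Flux: S = L/(4πd²) = 6.12×10²⁷/(4π×(8.48×10⁹)²) = 6.77×10⁶ W m⁻².
Energy balance: absorbed = emitted ⇒ πR²·S(1−A) = 4πR²·σT_eq⁴, so T_eq⁴ = S(1−A)/(4σ).
T_eq = [6.77×10⁶ × 0.90 / (4 × 5.67×10⁻⁸)]^(1/4) = (2.69×10¹³)^(1/4) = 2280 K.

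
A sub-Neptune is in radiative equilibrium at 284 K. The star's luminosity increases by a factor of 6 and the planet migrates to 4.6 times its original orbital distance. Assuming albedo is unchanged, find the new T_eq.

T_eq ∝ L^(1/4) · d^(−1/2).
T′ = 284 × 6^(1/4) / 4.6^(1/2) = 207 K.

T_eq ≈ 207 K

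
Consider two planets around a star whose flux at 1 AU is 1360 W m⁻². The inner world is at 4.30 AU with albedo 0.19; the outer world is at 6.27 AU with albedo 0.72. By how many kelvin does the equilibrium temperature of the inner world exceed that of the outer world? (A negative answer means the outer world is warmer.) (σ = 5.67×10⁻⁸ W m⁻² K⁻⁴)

T_eq = [S₀(1−A)/(4σd²)]^(1/4), so T ∝ (1−A)^(1/4) / √d.
T₁ = [1360×0.81/(4×5.67×10⁻⁸×4.30²)]^(1/4) = 127.31 K.
T₂ = [1360×0.28/(4×5.67×10⁻⁸×6.27²)]^(1/4) = 80.84 K.

ΔT ≈ 46.5 K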